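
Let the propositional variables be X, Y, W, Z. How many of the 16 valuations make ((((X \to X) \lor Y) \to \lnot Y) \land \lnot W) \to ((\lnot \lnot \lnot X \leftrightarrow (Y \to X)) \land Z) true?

Initial set: {(((((X \to X) \lor Y) \to \lnot Y) \land \lnot W) \to ((\lnot \lnot \lnot X \leftrightarrow (Y \to X)) \land Z))}.
(((((X \to X) \lor Y) \to \lnot Y) \land \lnot W) \to ((\lnot \lnot \lnot X \leftrightarrow (Y \to X)) \land Z)): β-rule — branch into \lnot ((((X \to X) \lor Y) \to \lnot Y) \land \lnot W)  //  ((\lnot \lnot \lnot X \leftrightarrow (Y \to X)) \land Z).
  branch 1 (add \lnot ((((X \to X) \lor Y) \to \lnot Y) \land \lnot W)):
    \lnot ((((X \to X) \lor Y) \to \lnot Y) \land \lnot W): β-rule — branch into \lnot (((X \to X) \lor Y) \to \lnot Y)  //  \lnot \lnot W.
      branch 1.1 (add \lnot (((X \to X) \lor Y) \to \lnot Y)):
        \lnot (((X \to X) \lor Y) \to \lnot Y): α-rule — add ((X \to X) \lor Y), \lnot \lnot Y.
        ((X \to X) \lor Y): β-rule — branch into (X \to X)  //  Y.
          branch 1.1.1 (add (X \to X)):
            (X \to X): β-rule — branch into \lnot X  //  X.
              branch 1.1.1.1 (add \lnot X):
                ○ open, literals {X=false, Y=true}.
              branch 1.1.1.2 (add X):
                ○ open, literals {X=true, Y=true}.
          branch 1.1.2 (add Y):
            ○ open, literals {Y=true}.
      branch 1.2 (add \lnot \lnot W):
        ○ open, literals {W=true}.
  branch 2 (add ((\lnot \lnot \lnot X \leftrightarrow (Y \to X)) \land Z)):
    ((\lnot \lnot \lnot X \leftrightarrow (Y \to X)) \land Z): α-rule — add (\lnot \lnot \lnot X \leftrightarrow (Y \to X)), Z.
    (\lnot \lnot \lnot X \leftrightarrow (Y \to X)): β-rule — branch into \lnot \lnot \lnot X, (Y \to X)  //  \lnot \lnot \lnot \lnot X, \lnot (Y \to X).
      branch 2.1 (add \lnot \lnot \lnot X, (Y \to X)):
        \lnot \lnot \lnot X: drop double negation, giving \lnot X.
        (Y \to X): β-rule — branch into \lnot Y  //  X.
          branch 2.1.1 (add \lnot Y):
            ○ open, literals {X=false, Y=false, Z=true}.
          branch 2.1.2 (add X):
            × closes — contains both X and \lnot X.
      branch 2.2 (add \lnot \lnot \lnot \lnot X, \lnot (Y \to X)):
        \lnot \lnot \lnot \lnot X: drop double negation, giving \lnot \lnot X.
        \lnot (Y \to X): α-rule — add Y, \lnot X.
        × closes — contains both X and \lnot X.
2 branches closed, 5 open.
Each open branch fixes some atoms; the unmentioned ones are free. Counting distinct full assignments: branch {X=false, Y=true} (W, Z) contributes 4 new; branch {X=true, Y=true} (W, Z) contributes 4 new; branch {Y=true} (X, W, Z) contributes 0 new; branch {W=true} (X, Y, Z) contributes 4 new; branch {X=false, Y=false, Z=true} (W) contributes 1 new. Total: 13.

13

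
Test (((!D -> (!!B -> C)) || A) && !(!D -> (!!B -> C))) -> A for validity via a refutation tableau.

Valid

Assume the negation and expand:
Initial set: {!((((!D -> (!!B -> C)) || A) && !(!D -> (!!B -> C))) -> A)}.
!((((!D -> (!!B -> C)) || A) && !(!D -> (!!B -> C))) -> A): α-rule — add (((!D -> (!!B -> C)) || A) && !(!D -> (!!B -> C))), !A.
(((!D -> (!!B -> C)) || A) && !(!D -> (!!B -> C))): α-rule — add ((!D -> (!!B -> C)) || A), !(!D -> (!!B -> C)).
!(!D -> (!!B -> C)): α-rule — add !D, !(!!B -> C).
!(!!B -> C): α-rule — add !!B, !C.
!!B: drop double negation, giving B.
((!D -> (!!B -> C)) || A): β-rule — branch into (!D -> (!!B -> C))  //  A.
  branch 1 (add (!D -> (!!B -> C))):
    (!D -> (!!B -> C)): β-rule — branch into !!D  //  (!!B -> C).
      branch 1.1 (add !!D):
        × closes — contains both D and !D.
      branch 1.2 (add (!!B -> C)):
        (!!B -> C): β-rule — branch into !!!B  //  C.
          branch 1.2.1 (add !!!B):
            !!!B: drop double negation, giving !B.
            × closes — contains both B and !B.
          branch 1.2.2 (add C):
            × closes — contains both C and !C.
  branch 2 (add A):
    × closes — contains both A and !A.
All 4 branches close.
Every branch closed, so the negation is unsatisfiable and the formula is valid.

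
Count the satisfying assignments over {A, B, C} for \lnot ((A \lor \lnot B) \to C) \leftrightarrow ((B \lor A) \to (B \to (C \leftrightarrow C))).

Initial set: {(\lnot ((A \lor \lnot B) \to C) \leftrightarrow ((B \lor A) \to (B \to (C \leftrightarrow C))))}.
(\lnot ((A \lor \lnot B) \to C) \leftrightarrow ((B \lor A) \to (B \to (C \leftrightarrow C)))): β-rule — branch into \lnot ((A \lor \lnot B) \to C), ((B \lor A) \to (B \to (C \leftrightarrow C)))  //  \lnot \lnot ((A \lor \lnot B) \to C), \lnot ((B \lor A) \to (B \to (C \leftrightarrow C))).
  branch 1 (add \lnot ((A \lor \lnot B) \to C), ((B \lor A) \to (B \to (C \leftrightarrow C)))):
    \lnot ((A \lor \lnot B) \to C): α-rule — add (A \lor \lnot B), \lnot C.
    ((B \lor A) \to (B \to (C \leftrightarrow C))): β-rule — branch into \lnot (B \lor A)  //  (B \to (C \leftrightarrow C)).
      branch 1.1 (add \lnot (B \lor A)):
        \lnot (B \lor A): α-rule — add \lnot B, \lnot A.
        (A \lor \lnot B): β-rule — branch into A  //  \lnot B.
          branch 1.1.1 (add A):
            × closes — contains both A and \lnot A.
          branch 1.1.2 (add \lnot B):
            ○ open, literals {A=0, B=0, C=0}.
      branch 1.2 (add (B \to (C \leftrightarrow C))):
        (A \lor \lnot B): β-rule — branch into A  //  \lnot B.
          branch 1.2.1 (add A):
            (B \to (C \leftrightarrow C)): β-rule — branch into \lnot B  //  (C \leftrightarrow C).
              branch 1.2.1.1 (add \lnot B):
                ○ open, literals {A=1, B=0, C=0}.
              branch 1.2.1.2 (add (C \leftrightarrow C)):
                (C \leftrightarrow C): β-rule — branch into C, C  //  \lnot C, \lnot C.
                  branch 1.2.1.2.1 (add C, C):
                    × closes — contains both C and \lnot C.
                  branch 1.2.1.2.2 (add \lnot C, \lnot C):
                    ○ open, literals {A=1, C=0}.
          branch 1.2.2 (add \lnot B):
            (B \to (C \leftrightarrow C)): β-rule — branch into \lnot B  //  (C \leftrightarrow C).
              branch 1.2.2.1 (add \lnot B):
                ○ open, literals {B=0, C=0}.
              branch 1.2.2.2 (add (C \leftrightarrow C)):
                (C \leftrightarrow C): β-rule — branch into C, C  //  \lnot C, \lnot C.
                  branch 1.2.2.2.1 (add C, C):
                    × closes — contains both C and \lnot C.
                  branch 1.2.2.2.2 (add \lnot C, \lnot C):
                    ○ open, literals {B=0, C=0}.
  branch 2 (add \lnot \lnot ((A \lor \lnot B) \to C), \lnot ((B \lor A) \to (B \to (C \leftrightarrow C)))):
    \lnot ((B \lor A) \to (B \to (C \leftrightarrow C))): α-rule — add (B \lor A), \lnot (B \to (C \leftrightarrow C)).
    \lnot (B \to (C \leftrightarrow C)): α-rule — add B, \lnot (C \leftrightarrow C).
    \lnot \lnot ((A \lor \lnot B) \to C): β-rule — branch into \lnot (A \lor \lnot B)  //  C.
      branch 2.1 (add \lnot (A \lor \lnot B)):
        \lnot (A \lor \lnot B): α-rule — add \lnot A, \lnot \lnot B.
        (B \lor A): β-rule — branch into B  //  A.
          branch 2.1.1 (add B):
            \lnot (C \leftrightarrow C): β-rule — branch into C, \lnot C  //  \lnot C, C.
              branch 2.1.1.1 (add C, \lnot C):
                × closes — contains both C and \lnot C.
              branch 2.1.1.2 (add \lnot C, C):
                × closes — contains both C and \lnot C.
          branch 2.1.2 (add A):
            × closes — contains both A and \lnot A.
      branch 2.2 (add C):
        (B \lor A): β-rule — branch into B  //  A.
          branch 2.2.1 (add B):
            \lnot (C \leftrightarrow C): β-rule — branch into C, \lnot C  //  \lnot C, C.
              branch 2.2.1.1 (add C, \lnot C):
                × closes — contains both C and \lnot C.
              branch 2.2.1.2 (add \lnot C, C):
                × closes — contains both C and \lnot C.
          branch 2.2.2 (add A):
            \lnot (C \leftrightarrow C): β-rule — branch into C, \lnot C  //  \lnot C, C.
              branch 2.2.2.1 (add C, \lnot C):
                × closes — contains both C and \lnot C.
              branch 2.2.2.2 (add \lnot C, C):
                × closes — contains both C and \lnot C.
10 branches closed, 5 open.
Each open branch fixes some atoms; the unmentioned ones are free. Counting distinct full assignments: branch {A=0, B=0, C=0} (none free) contributes 1 new; branch {A=1, B=0, C=0} (none free) contributes 1 new; branch {A=1, C=0} (B) contributes 1 new; branch {B=0, C=0} (A) contributes 0 new; branch {B=0, C=0} (A) contributes 0 new. Total: 3.

3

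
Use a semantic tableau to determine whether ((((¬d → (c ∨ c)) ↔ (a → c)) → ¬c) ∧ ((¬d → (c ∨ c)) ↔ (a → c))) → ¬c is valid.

Valid

Assume the negation and expand:
Initial set: {F (((((¬d → (c ∨ c)) ↔ (a → c)) → ¬c) ∧ ((¬d → (c ∨ c)) ↔ (a → c))) → ¬c)}.
F (((((¬d → (c ∨ c)) ↔ (a → c)) → ¬c) ∧ ((¬d → (c ∨ c)) ↔ (a → c))) → ¬c): α-rule — add T ((((¬d → (c ∨ c)) ↔ (a → c)) → ¬c) ∧ ((¬d → (c ∨ c)) ↔ (a → c))), F ¬c.
T ((((¬d → (c ∨ c)) ↔ (a → c)) → ¬c) ∧ ((¬d → (c ∨ c)) ↔ (a → c))): α-rule — add T (((¬d → (c ∨ c)) ↔ (a → c)) → ¬c), T ((¬d → (c ∨ c)) ↔ (a → c)).
T (((¬d → (c ∨ c)) ↔ (a → c)) → ¬c): β-rule — branch into F ((¬d → (c ∨ c)) ↔ (a → c))  //  T ¬c.
  branch 1 (add F ((¬d → (c ∨ c)) ↔ (a → c))):
    T ((¬d → (c ∨ c)) ↔ (a → c)): β-rule — branch into T (¬d → (c ∨ c)), T (a → c)  //  F (¬d → (c ∨ c)), F (a → c).
      branch 1.1 (add T (¬d → (c ∨ c)), T (a → c)):
        F ((¬d → (c ∨ c)) ↔ (a → c)): β-rule — branch into T (¬d → (c ∨ c)), F (a → c)  //  F (¬d → (c ∨ c)), T (a → c).
          branch 1.1.1 (add T (¬d → (c ∨ c)), F (a → c)):
            F (a → c): α-rule — add T a, F c.
            × closes — contains both c and ¬c.
          branch 1.1.2 (add F (¬d → (c ∨ c)), T (a → c)):
            F (¬d → (c ∨ c)): α-rule — add T ¬d, F (c ∨ c).
            F (c ∨ c): α-rule — add F c, F c.
            × closes — contains both c and ¬c.
      branch 1.2 (add F (¬d → (c ∨ c)), F (a → c)):
        F (¬d → (c ∨ c)): α-rule — add T ¬d, F (c ∨ c).
        F (a → c): α-rule — add T a, F c.
        × closes — contains both c and ¬c.
  branch 2 (add T ¬c):
    × closes — contains both c and ¬c.
All 4 branches close.
Every branch closed, so the negation is unsatisfiable and the formula is valid.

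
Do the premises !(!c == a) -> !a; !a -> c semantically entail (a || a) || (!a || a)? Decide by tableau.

Yes

Initial set: {(!(!c == a) -> !a); (!a -> c); !((a || a) || (!a || a))}.
!((a || a) || (!a || a)): α-rule — add !(a || a), !(!a || a).
!(a || a): α-rule — add !a, !a.
!(!a || a): α-rule — add !!a, !a.
× closes — contains both a and !a.
All 1 branch closes.
Every branch closed, so the premises entail the conclusion.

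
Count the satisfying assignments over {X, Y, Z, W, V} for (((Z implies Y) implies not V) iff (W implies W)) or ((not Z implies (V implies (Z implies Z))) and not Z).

Initial set: {((((Z implies Y) implies not V) iff (W implies W)) or ((not Z implies (V implies (Z implies Z))) and not Z))}.
((((Z implies Y) implies not V) iff (W implies W)) or ((not Z implies (V implies (Z implies Z))) and not Z)): β-rule — branch into (((Z implies Y) implies not V) iff (W implies W))  //  ((not Z implies (V implies (Z implies Z))) and not Z).
  branch 1 (add (((Z implies Y) implies not V) iff (W implies W))):
    (((Z implies Y) implies not V) iff (W implies W)): β-rule — branch into ((Z implies Y) implies not V), (W implies W)  //  not ((Z implies Y) implies not V), not (W implies W).
      branch 1.1 (add ((Z implies Y) implies not V), (W implies W)):
        ((Z implies Y) implies not V): β-rule — branch into not (Z implies Y)  //  not V.
          branch 1.1.1 (add not (Z implies Y)):
            not (Z implies Y): α-rule — add Z, not Y.
            (W implies W): β-rule — branch into not W  //  W.
              branch 1.1.1.1 (add not W):
                ○ open, literals {W=false, Y=false, Z=true}.
              branch 1.1.1.2 (add W):
                ○ open, literals {W=true, Y=false, Z=true}.
          branch 1.1.2 (add not V):
            (W implies W): β-rule — branch into not W  //  W.
              branch 1.1.2.1 (add not W):
                ○ open, literals {V=false, W=false}.
              branch 1.1.2.2 (add W):
                ○ open, literals {V=false, W=true}.
      branch 1.2 (add not ((Z implies Y) implies not V), not (W implies W)):
        not ((Z implies Y) implies not V): α-rule — add (Z implies Y), not not V.
        not (W implies W): α-rule — add W, not W.
        × closes — contains both W and not W.
  branch 2 (add ((not Z implies (V implies (Z implies Z))) and not Z)):
    ((not Z implies (V implies (Z implies Z))) and not Z): α-rule — add (not Z implies (V implies (Z implies Z))), not Z.
    (not Z implies (V implies (Z implies Z))): β-rule — branch into not not Z  //  (V implies (Z implies Z)).
      branch 2.1 (add not not Z):
        × closes — contains both Z and not Z.
      branch 2.2 (add (V implies (Z implies Z))):
        (V implies (Z implies Z)): β-rule — branch into not V  //  (Z implies Z).
          branch 2.2.1 (add not V):
            ○ open, literals {V=false, Z=false}.
          branch 2.2.2 (add (Z implies Z)):
            (Z implies Z): β-rule — branch into not Z  //  Z.
              branch 2.2.2.1 (add not Z):
                ○ open, literals {Z=false}.
              branch 2.2.2.2 (add Z):
                × closes — contains both Z and not Z.
3 branches closed, 6 open.
Each open branch fixes some atoms; the unmentioned ones are free. Counting distinct full assignments: branch {W=false, Y=false, Z=true} (X, V) contributes 4 new; branch {W=true, Y=false, Z=true} (X, V) contributes 4 new; branch {V=false, W=false} (X, Y, Z) contributes 6 new; branch {V=false, W=true} (X, Y, Z) contributes 6 new; branch {V=false, Z=false} (X, Y, W) contributes 0 new; branch {Z=false} (X, Y, W, V) contributes 8 new. Total: 28.

28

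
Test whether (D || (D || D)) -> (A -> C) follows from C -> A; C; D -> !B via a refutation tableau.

Initial set: {T (C -> A); T C; T (D -> !B); F ((D || (D || D)) -> (A -> C))}.
F ((D || (D || D)) -> (A -> C)): α-rule — add T (D || (D || D)), F (A -> C).
F (A -> C): α-rule — add T A, F C.
× closes — contains both C and !C.
All 1 branch closes.
Every branch closed, so the premises entail the conclusion.

Yes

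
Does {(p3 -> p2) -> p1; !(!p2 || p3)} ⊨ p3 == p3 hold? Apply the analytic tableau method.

Yes

Initial set: {((p3 -> p2) -> p1); !(!p2 || p3); !(p3 == p3)}.
!(!p2 || p3): α-rule — add !!p2, !p3.
((p3 -> p2) -> p1): β-rule — branch into !(p3 -> p2)  //  p1.
  branch 1 (add !(p3 -> p2)):
    !(p3 -> p2): α-rule — add p3, !p2.
    × closes — contains both p3 and !p3.
  branch 2 (add p1):
    !(p3 == p3): β-rule — branch into p3, !p3  //  !p3, p3.
      branch 2.1 (add p3, !p3):
        × closes — contains both p3 and !p3.
      branch 2.2 (add !p3, p3):
        × closes — contains both p3 and !p3.
All 3 branches close.
Every branch closed, so the premises entail the conclusion.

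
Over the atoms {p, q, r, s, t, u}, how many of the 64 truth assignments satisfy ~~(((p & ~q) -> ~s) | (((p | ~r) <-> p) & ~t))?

60

Initial set: {T ~~(((p & ~q) -> ~s) | (((p | ~r) <-> p) & ~t))}.
T ~~(((p & ~q) -> ~s) | (((p | ~r) <-> p) & ~t)): drop double negation, giving T (((p & ~q) -> ~s) | (((p | ~r) <-> p) & ~t)).
T (((p & ~q) -> ~s) | (((p | ~r) <-> p) & ~t)): β-rule — branch into T ((p & ~q) -> ~s)  //  T (((p | ~r) <-> p) & ~t).
  branch 1 (add T ((p & ~q) -> ~s)):
    T ((p & ~q) -> ~s): β-rule — branch into F (p & ~q)  //  T ~s.
      branch 1.1 (add F (p & ~q)):
        F (p & ~q): β-rule — branch into F p  //  F ~q.
          branch 1.1.1 (add F p):
            ○ open, literals {p=0}.
          branch 1.1.2 (add F ~q):
            ○ open, literals {q=1}.
      branch 1.2 (add T ~s):
        ○ open, literals {s=0}.
  branch 2 (add T (((p | ~r) <-> p) & ~t)):
    T (((p | ~r) <-> p) & ~t): α-rule — add T ((p | ~r) <-> p), T ~t.
    T ((p | ~r) <-> p): β-rule — branch into T (p | ~r), T p  //  F (p | ~r), F p.
      branch 2.1 (add T (p | ~r), T p):
        T (p | ~r): β-rule — branch into T p  //  T ~r.
          branch 2.1.1 (add T p):
            ○ open, literals {p=1, t=0}.
          branch 2.1.2 (add T ~r):
            ○ open, literals {p=1, r=0, t=0}.
      branch 2.2 (add F (p | ~r), F p):
        F (p | ~r): α-rule — add F p, F ~r.
        ○ open, literals {p=0, r=1, t=0}.
0 branches closed, 6 open.
Each open branch fixes some atoms; the unmentioned ones are free. Counting distinct full assignments: branch {p=0} (q, r, s, t, u) contributes 32 new; branch {q=1} (p, r, s, t, u) contributes 16 new; branch {s=0} (p, q, r, t, u) contributes 8 new; branch {p=1, t=0} (q, r, s, u) contributes 4 new; branch {p=1, r=0, t=0} (q, s, u) contributes 0 new; branch {p=0, r=1, t=0} (q, s, u) contributes 0 new. Total: 60.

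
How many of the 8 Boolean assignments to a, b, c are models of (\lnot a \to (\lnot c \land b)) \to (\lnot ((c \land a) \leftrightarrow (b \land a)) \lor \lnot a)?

6

Initial set: {((\lnot a \to (\lnot c \land b)) \to (\lnot ((c \land a) \leftrightarrow (b \land a)) \lor \lnot a))}.
((\lnot a \to (\lnot c \land b)) \to (\lnot ((c \land a) \leftrightarrow (b \land a)) \lor \lnot a)): β-rule — branch into \lnot (\lnot a \to (\lnot c \land b))  //  (\lnot ((c \land a) \leftrightarrow (b \land a)) \lor \lnot a).
  branch 1 (add \lnot (\lnot a \to (\lnot c \land b))):
    \lnot (\lnot a \to (\lnot c \land b)): α-rule — add \lnot a, \lnot (\lnot c \land b).
    \lnot (\lnot c \land b): β-rule — branch into \lnot \lnot c  //  \lnot b.
      branch 1.1 (add \lnot \lnot c):
        ○ open, literals {a=F, c=T}.
      branch 1.2 (add \lnot b):
        ○ open, literals {a=F, b=F}.
  branch 2 (add (\lnot ((c \land a) \leftrightarrow (b \land a)) \lor \lnot a)):
    (\lnot ((c \land a) \leftrightarrow (b \land a)) \lor \lnot a): β-rule — branch into \lnot ((c \land a) \leftrightarrow (b \land a))  //  \lnot a.
      branch 2.1 (add \lnot ((c \land a) \leftrightarrow (b \land a))):
        \lnot ((c \land a) \leftrightarrow (b \land a)): β-rule — branch into (c \land a), \lnot (b \land a)  //  \lnot (c \land a), (b \land a).
          branch 2.1.1 (add (c \land a), \lnot (b \land a)):
            (c \land a): α-rule — add c, a.
            \lnot (b \land a): β-rule — branch into \lnot b  //  \lnot a.
              branch 2.1.1.1 (add \lnot b):
                ○ open, literals {a=T, b=F, c=T}.
              branch 2.1.1.2 (add \lnot a):
                × closes — contains both a and \lnot a.
          branch 2.1.2 (add \lnot (c \land a), (b \land a)):
            (b \land a): α-rule — add b, a.
            \lnot (c \land a): β-rule — branch into \lnot c  //  \lnot a.
              branch 2.1.2.1 (add \lnot c):
                ○ open, literals {a=T, b=T, c=F}.
              branch 2.1.2.2 (add \lnot a):
                × closes — contains both a and \lnot a.
      branch 2.2 (add \lnot a):
        ○ open, literals {a=F}.
2 branches closed, 5 open.
Each open branch fixes some atoms; the unmentioned ones are free. Counting distinct full assignments: branch {a=F, c=T} (b) contributes 2 new; branch {a=F, b=F} (c) contributes 1 new; branch {a=T, b=F, c=T} (none free) contributes 1 new; branch {a=T, b=T, c=F} (none free) contributes 1 new; branch {a=F} (b, c) contributes 1 new. Total: 6.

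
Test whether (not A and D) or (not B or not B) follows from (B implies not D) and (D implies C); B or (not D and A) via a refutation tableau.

No

Initial set: {((B implies not D) and (D implies C)); (B or (not D and A)); not ((not A and D) or (not B or not B))}.
((B implies not D) and (D implies C)): α-rule — add (B implies not D), (D implies C).
not ((not A and D) or (not B or not B)): α-rule — add not (not A and D), not (not B or not B).
not (not B or not B): α-rule — add not not B, not not B.
(B or (not D and A)): β-rule — branch into B  //  (not D and A).
  branch 1 (add B):
    (B implies not D): β-rule — branch into not B  //  not D.
      branch 1.1 (add not B):
        × closes — contains both B and not B.
      branch 1.2 (add not D):
        (D implies C): β-rule — branch into not D  //  C.
          branch 1.2.1 (add not D):
            not (not A and D): β-rule — branch into not not A  //  not D.
              branch 1.2.1.1 (add not not A):
                ○ open, literals {A=true, B=true, D=false}.
              branch 1.2.1.2 (add not D):
                ○ open, literals {B=true, D=false}.
          branch 1.2.2 (add C):
            not (not A and D): β-rule — branch into not not A  //  not D.
              branch 1.2.2.1 (add not not A):
                ○ open, literals {A=true, B=true, C=true, D=false}.
              branch 1.2.2.2 (add not D):
                ○ open, literals {B=true, C=true, D=false}.
  branch 2 (add (not D and A)):
    (not D and A): α-rule — add not D, A.
    (B implies not D): β-rule — branch into not B  //  not D.
      branch 2.1 (add not B):
        × closes — contains both B and not B.
      branch 2.2 (add not D):
        (D implies C): β-rule — branch into not D  //  C.
          branch 2.2.1 (add not D):
            not (not A and D): β-rule — branch into not not A  //  not D.
              branch 2.2.1.1 (add not not A):
                ○ open, literals {A=true, B=true, D=false}.
              branch 2.2.1.2 (add not D):
                ○ open, literals {A=true, B=true, D=false}.
          branch 2.2.2 (add C):
            not (not A and D): β-rule — branch into not not A  //  not D.
              branch 2.2.2.1 (add not not A):
                ○ open, literals {A=true, B=true, C=true, D=false}.
              branch 2.2.2.2 (add not D):
                ○ open, literals {A=true, B=true, C=true, D=false}.
2 branches closed, 8 open.
An open branch gives a countermodel: A=true, B=true, D=false (unmentioned atoms arbitrary); the premises hold there but the conclusion fails.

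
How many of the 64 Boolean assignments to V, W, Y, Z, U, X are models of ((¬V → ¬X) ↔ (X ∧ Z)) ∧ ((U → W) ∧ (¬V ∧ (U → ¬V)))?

6

Initial set: {(((¬V → ¬X) ↔ (X ∧ Z)) ∧ ((U → W) ∧ (¬V ∧ (U → ¬V))))}.
(((¬V → ¬X) ↔ (X ∧ Z)) ∧ ((U → W) ∧ (¬V ∧ (U → ¬V)))): α-rule — add ((¬V → ¬X) ↔ (X ∧ Z)), ((U → W) ∧ (¬V ∧ (U → ¬V))).
((U → W) ∧ (¬V ∧ (U → ¬V))): α-rule — add (U → W), (¬V ∧ (U → ¬V)).
(¬V ∧ (U → ¬V)): α-rule — add ¬V, (U → ¬V).
((¬V → ¬X) ↔ (X ∧ Z)): β-rule — branch into (¬V → ¬X), (X ∧ Z)  //  ¬(¬V → ¬X), ¬(X ∧ Z).
  branch 1 (add (¬V → ¬X), (X ∧ Z)):
    (X ∧ Z): α-rule — add X, Z.
    (U → W): β-rule — branch into ¬U  //  W.
      branch 1.1 (add ¬U):
        (U → ¬V): β-rule — branch into ¬U  //  ¬V.
          branch 1.1.1 (add ¬U):
            (¬V → ¬X): β-rule — branch into ¬¬V  //  ¬X.
              branch 1.1.1.1 (add ¬¬V):
                × closes — contains both V and ¬V.
              branch 1.1.1.2 (add ¬X):
                × closes — contains both X and ¬X.
          branch 1.1.2 (add ¬V):
            (¬V → ¬X): β-rule — branch into ¬¬V  //  ¬X.
              branch 1.1.2.1 (add ¬¬V):
                × closes — contains both V and ¬V.
              branch 1.1.2.2 (add ¬X):
                × closes — contains both X and ¬X.
      branch 1.2 (add W):
        (U → ¬V): β-rule — branch into ¬U  //  ¬V.
          branch 1.2.1 (add ¬U):
            (¬V → ¬X): β-rule — branch into ¬¬V  //  ¬X.
              branch 1.2.1.1 (add ¬¬V):
                × closes — contains both V and ¬V.
              branch 1.2.1.2 (add ¬X):
                × closes — contains both X and ¬X.
          branch 1.2.2 (add ¬V):
            (¬V → ¬X): β-rule — branch into ¬¬V  //  ¬X.
              branch 1.2.2.1 (add ¬¬V):
                × closes — contains both V and ¬V.
              branch 1.2.2.2 (add ¬X):
                × closes — contains both X and ¬X.
  branch 2 (add ¬(¬V → ¬X), ¬(X ∧ Z)):
    ¬(¬V → ¬X): α-rule — add ¬V, ¬¬X.
    (U → W): β-rule — branch into ¬U  //  W.
      branch 2.1 (add ¬U):
        (U → ¬V): β-rule — branch into ¬U  //  ¬V.
          branch 2.1.1 (add ¬U):
            ¬(X ∧ Z): β-rule — branch into ¬X  //  ¬Z.
              branch 2.1.1.1 (add ¬X):
                × closes — contains both X and ¬X.
              branch 2.1.1.2 (add ¬Z):
                ○ open, literals {U=false, V=false, X=true, Z=false}.
          branch 2.1.2 (add ¬V):
            ¬(X ∧ Z): β-rule — branch into ¬X  //  ¬Z.
              branch 2.1.2.1 (add ¬X):
                × closes — contains both X and ¬X.
              branch 2.1.2.2 (add ¬Z):
                ○ open, literals {U=false, V=false, X=true, Z=false}.
      branch 2.2 (add W):
        (U → ¬V): β-rule — branch into ¬U  //  ¬V.
          branch 2.2.1 (add ¬U):
            ¬(X ∧ Z): β-rule — branch into ¬X  //  ¬Z.
              branch 2.2.1.1 (add ¬X):
                × closes — contains both X and ¬X.
              branch 2.2.1.2 (add ¬Z):
                ○ open, literals {U=false, V=false, W=true, X=true, Z=false}.
          branch 2.2.2 (add ¬V):
            ¬(X ∧ Z): β-rule — branch into ¬X  //  ¬Z.
              branch 2.2.2.1 (add ¬X):
                × closes — contains both X and ¬X.
              branch 2.2.2.2 (add ¬Z):
                ○ open, literals {V=false, W=true, X=true, Z=false}.
12 branches closed, 4 open.
Each open branch fixes some atoms; the unmentioned ones are free. Counting distinct full assignments: branch {U=false, V=false, X=true, Z=false} (W, Y) contributes 4 new; branch {U=false, V=false, X=true, Z=false} (W, Y) contributes 0 new; branch {U=false, V=false, W=true, X=true, Z=false} (Y) contributes 0 new; branch {V=false, W=true, X=true, Z=false} (Y, U) contributes 2 new. Total: 6.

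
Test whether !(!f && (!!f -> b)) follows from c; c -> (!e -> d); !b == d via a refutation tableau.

Initial set: {T c; T (c -> (!e -> d)); T (!b == d); F !(!f && (!!f -> b))}.
F !(!f && (!!f -> b)): α-rule — add T !f, T (!!f -> b).
T (c -> (!e -> d)): β-rule — branch into F c  //  T (!e -> d).
  branch 1 (add F c):
    × closes — contains both c and !c.
  branch 2 (add T (!e -> d)):
    T (!b == d): β-rule — branch into T !b, T d  //  F !b, F d.
      branch 2.1 (add T !b, T d):
        T (!!f -> b): β-rule — branch into F !!f  //  T b.
          branch 2.1.1 (add F !!f):
            F !!f: drop double negation, giving F f.
            T (!e -> d): β-rule — branch into F !e  //  T d.
              branch 2.1.1.1 (add F !e):
                ○ open, literals {b=0, c=1, d=1, e=1, f=0}.
              branch 2.1.1.2 (add T d):
                ○ open, literals {b=0, c=1, d=1, f=0}.
          branch 2.1.2 (add T b):
            × closes — contains both b and !b.
      branch 2.2 (add F !b, F d):
        T (!!f -> b): β-rule — branch into F !!f  //  T b.
          branch 2.2.1 (add F !!f):
            F !!f: drop double negation, giving F f.
            T (!e -> d): β-rule — branch into F !e  //  T d.
              branch 2.2.1.1 (add F !e):
                ○ open, literals {b=1, c=1, d=0, e=1, f=0}.
              branch 2.2.1.2 (add T d):
                × closes — contains both d and !d.
          branch 2.2.2 (add T b):
            T (!e -> d): β-rule — branch into F !e  //  T d.
              branch 2.2.2.1 (add F !e):
                ○ open, literals {b=1, c=1, d=0, e=1, f=0}.
              branch 2.2.2.2 (add T d):
                × closes — contains both d and !d.
4 branches closed, 4 open.
An open branch gives a countermodel: b=0, c=1, d=1, e=1, f=0 (unmentioned atoms arbitrary); the premises hold there but the conclusion fails.

No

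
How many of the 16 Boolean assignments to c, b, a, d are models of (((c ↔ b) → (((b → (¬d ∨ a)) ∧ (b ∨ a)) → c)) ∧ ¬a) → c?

Initial set: {((((c ↔ b) → (((b → (¬d ∨ a)) ∧ (b ∨ a)) → c)) ∧ ¬a) → c)}.
((((c ↔ b) → (((b → (¬d ∨ a)) ∧ (b ∨ a)) → c)) ∧ ¬a) → c): β-rule — branch into ¬(((c ↔ b) → (((b → (¬d ∨ a)) ∧ (b ∨ a)) → c)) ∧ ¬a)  //  c.
  branch 1 (add ¬(((c ↔ b) → (((b → (¬d ∨ a)) ∧ (b ∨ a)) → c)) ∧ ¬a)):
    ¬(((c ↔ b) → (((b → (¬d ∨ a)) ∧ (b ∨ a)) → c)) ∧ ¬a): β-rule — branch into ¬((c ↔ b) → (((b → (¬d ∨ a)) ∧ (b ∨ a)) → c))  //  ¬¬a.
      branch 1.1 (add ¬((c ↔ b) → (((b → (¬d ∨ a)) ∧ (b ∨ a)) → c))):
        ¬((c ↔ b) → (((b → (¬d ∨ a)) ∧ (b ∨ a)) → c)): α-rule — add (c ↔ b), ¬(((b → (¬d ∨ a)) ∧ (b ∨ a)) → c).
        ¬(((b → (¬d ∨ a)) ∧ (b ∨ a)) → c): α-rule — add ((b → (¬d ∨ a)) ∧ (b ∨ a)), ¬c.
        ((b → (¬d ∨ a)) ∧ (b ∨ a)): α-rule — add (b → (¬d ∨ a)), (b ∨ a).
        (c ↔ b): β-rule — branch into c, b  //  ¬c, ¬b.
          branch 1.1.1 (add c, b):
            × closes — contains both c and ¬c.
          branch 1.1.2 (add ¬c, ¬b):
            (b → (¬d ∨ a)): β-rule — branch into ¬b  //  (¬d ∨ a).
              branch 1.1.2.1 (add ¬b):
                (b ∨ a): β-rule — branch into b  //  a.
                  branch 1.1.2.1.1 (add b):
                    × closes — contains both b and ¬b.
                  branch 1.1.2.1.2 (add a):
                    ○ open, literals {a=true, b=false, c=false}.
              branch 1.1.2.2 (add (¬d ∨ a)):
                (b ∨ a): β-rule — branch into b  //  a.
                  branch 1.1.2.2.1 (add b):
                    × closes — contains both b and ¬b.
                  branch 1.1.2.2.2 (add a):
                    (¬d ∨ a): β-rule — branch into ¬d  //  a.
                      branch 1.1.2.2.2.1 (add ¬d):
                        ○ open, literals {a=true, b=false, c=false, d=false}.
                      branch 1.1.2.2.2.2 (add a):
                        ○ open, literals {a=true, b=false, c=false}.
      branch 1.2 (add ¬¬a):
        ○ open, literals {a=true}.
  branch 2 (add c):
    ○ open, literals {c=true}.
3 branches closed, 5 open.
Each open branch fixes some atoms; the unmentioned ones are free. Counting distinct full assignments: branch {a=true, b=false, c=false} (d) contributes 2 new; branch {a=true, b=false, c=false, d=false} (none free) contributes 0 new; branch {a=true, b=false, c=false} (d) contributes 0 new; branch {a=true} (c, b, d) contributes 6 new; branch {c=true} (b, a, d) contributes 4 new. Total: 12.

12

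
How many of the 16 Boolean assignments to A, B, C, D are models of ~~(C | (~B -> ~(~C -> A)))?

14

Initial set: {~~(C | (~B -> ~(~C -> A)))}.
~~(C | (~B -> ~(~C -> A))): drop double negation, giving (C | (~B -> ~(~C -> A))).
(C | (~B -> ~(~C -> A))): β-rule — branch into C  //  (~B -> ~(~C -> A)).
  branch 1 (add C):
    ○ open, literals {C=1}.
  branch 2 (add (~B -> ~(~C -> A))):
    (~B -> ~(~C -> A)): β-rule — branch into ~~B  //  ~(~C -> A).
      branch 2.1 (add ~~B):
        ○ open, literals {B=1}.
      branch 2.2 (add ~(~C -> A)):
        ~(~C -> A): α-rule — add ~C, ~A.
        ○ open, literals {A=0, C=0}.
0 branches closed, 3 open.
Each open branch fixes some atoms; the unmentioned ones are free. Counting distinct full assignments: branch {C=1} (A, B, D) contributes 8 new; branch {B=1} (A, C, D) contributes 4 new; branch {A=0, C=0} (B, D) contributes 2 new. Total: 14.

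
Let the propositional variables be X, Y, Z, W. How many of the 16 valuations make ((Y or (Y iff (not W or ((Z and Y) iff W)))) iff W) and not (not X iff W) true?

6

Initial set: {(((Y or (Y iff (not W or ((Z and Y) iff W)))) iff W) and not (not X iff W))}.
(((Y or (Y iff (not W or ((Z and Y) iff W)))) iff W) and not (not X iff W)): α-rule — add ((Y or (Y iff (not W or ((Z and Y) iff W)))) iff W), not (not X iff W).
((Y or (Y iff (not W or ((Z and Y) iff W)))) iff W): β-rule — branch into (Y or (Y iff (not W or ((Z and Y) iff W)))), W  //  not (Y or (Y iff (not W or ((Z and Y) iff W)))), not W.
  branch 1 (add (Y or (Y iff (not W or ((Z and Y) iff W)))), W):
    not (not X iff W): β-rule — branch into not X, not W  //  not not X, W.
      branch 1.1 (add not X, not W):
        × closes — contains both W and not W.
      branch 1.2 (add not not X, W):
        (Y or (Y iff (not W or ((Z and Y) iff W)))): β-rule — branch into Y  //  (Y iff (not W or ((Z and Y) iff W))).
          branch 1.2.1 (add Y):
            ○ open, literals {W=true, X=true, Y=true}.
          branch 1.2.2 (add (Y iff (not W or ((Z and Y) iff W)))):
            (Y iff (not W or ((Z and Y) iff W))): β-rule — branch into Y, (not W or ((Z and Y) iff W))  //  not Y, not (not W or ((Z and Y) iff W)).
              branch 1.2.2.1 (add Y, (not W or ((Z and Y) iff W))):
                (not W or ((Z and Y) iff W)): β-rule — branch into not W  //  ((Z and Y) iff W).
                  branch 1.2.2.1.1 (add not W):
                    × closes — contains both W and not W.
                  branch 1.2.2.1.2 (add ((Z and Y) iff W)):
                    ((Z and Y) iff W): β-rule — branch into (Z and Y), W  //  not (Z and Y), not W.
                      branch 1.2.2.1.2.1 (add (Z and Y), W):
                        (Z and Y): α-rule — add Z, Y.
                        ○ open, literals {W=true, X=true, Y=true, Z=true}.
                      branch 1.2.2.1.2.2 (add not (Z and Y), not W):
                        × closes — contains both W and not W.
              branch 1.2.2.2 (add not Y, not (not W or ((Z and Y) iff W))):
                not (not W or ((Z and Y) iff W)): α-rule — add not not W, not ((Z and Y) iff W).
                not ((Z and Y) iff W): β-rule — branch into (Z and Y), not W  //  not (Z and Y), W.
                  branch 1.2.2.2.1 (add (Z and Y), not W):
                    × closes — contains both W and not W.
                  branch 1.2.2.2.2 (add not (Z and Y), W):
                    not (Z and Y): β-rule — branch into not Z  //  not Y.
                      branch 1.2.2.2.2.1 (add not Z):
                        ○ open, literals {W=true, X=true, Y=false, Z=false}.
                      branch 1.2.2.2.2.2 (add not Y):
                        ○ open, literals {W=true, X=true, Y=false}.
  branch 2 (add not (Y or (Y iff (not W or ((Z and Y) iff W)))), not W):
    not (Y or (Y iff (not W or ((Z and Y) iff W)))): α-rule — add not Y, not (Y iff (not W or ((Z and Y) iff W))).
    not (not X iff W): β-rule — branch into not X, not W  //  not not X, W.
      branch 2.1 (add not X, not W):
        not (Y iff (not W or ((Z and Y) iff W))): β-rule — branch into Y, not (not W or ((Z and Y) iff W))  //  not Y, (not W or ((Z and Y) iff W)).
          branch 2.1.1 (add Y, not (not W or ((Z and Y) iff W))):
            × closes — contains both Y and not Y.
          branch 2.1.2 (add not Y, (not W or ((Z and Y) iff W))):
            (not W or ((Z and Y) iff W)): β-rule — branch into not W  //  ((Z and Y) iff W).
              branch 2.1.2.1 (add not W):
                ○ open, literals {W=false, X=false, Y=false}.
              branch 2.1.2.2 (add ((Z and Y) iff W)):
                ((Z and Y) iff W): β-rule — branch into (Z and Y), W  //  not (Z and Y), not W.
                  branch 2.1.2.2.1 (add (Z and Y), W):
                    × closes — contains both W and not W.
                  branch 2.1.2.2.2 (add not (Z and Y), not W):
                    not (Z and Y): β-rule — branch into not Z  //  not Y.
                      branch 2.1.2.2.2.1 (add not Z):
                        ○ open, literals {W=false, X=false, Y=false, Z=false}.
                      branch 2.1.2.2.2.2 (add not Y):
                        ○ open, literals {W=false, X=false, Y=false}.
      branch 2.2 (add not not X, W):
        × closes — contains both W and not W.
7 branches closed, 7 open.
Each open branch fixes some atoms; the unmentioned ones are free. Counting distinct full assignments: branch {W=true, X=true, Y=true} (Z) contributes 2 new; branch {W=true, X=true, Y=true, Z=true} (none free) contributes 0 new; branch {W=true, X=true, Y=false, Z=false} (none free) contributes 1 new; branch {W=true, X=true, Y=false} (Z) contributes 1 new; branch {W=false, X=false, Y=false} (Z) contributes 2 new; branch {W=false, X=false, Y=false, Z=false} (none free) contributes 0 new; branch {W=false, X=false, Y=false} (Z) contributes 0 new. Total: 6.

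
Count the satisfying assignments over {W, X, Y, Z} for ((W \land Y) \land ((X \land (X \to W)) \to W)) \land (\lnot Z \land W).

2

Initial set: {(((W \land Y) \land ((X \land (X \to W)) \to W)) \land (\lnot Z \land W))}.
(((W \land Y) \land ((X \land (X \to W)) \to W)) \land (\lnot Z \land W)): α-rule — add ((W \land Y) \land ((X \land (X \to W)) \to W)), (\lnot Z \land W).
((W \land Y) \land ((X \land (X \to W)) \to W)): α-rule — add (W \land Y), ((X \land (X \to W)) \to W).
(\lnot Z \land W): α-rule — add \lnot Z, W.
(W \land Y): α-rule — add W, Y.
((X \land (X \to W)) \to W): β-rule — branch into \lnot (X \land (X \to W))  //  W.
  branch 1 (add \lnot (X \land (X \to W))):
    \lnot (X \land (X \to W)): β-rule — branch into \lnot X  //  \lnot (X \to W).
      branch 1.1 (add \lnot X):
        ○ open, literals {W=true, X=false, Y=true, Z=false}.
      branch 1.2 (add \lnot (X \to W)):
        \lnot (X \to W): α-rule — add X, \lnot W.
        × closes — contains both W and \lnot W.
  branch 2 (add W):
    ○ open, literals {W=true, Y=true, Z=false}.
1 branch closed, 2 open.
Each open branch fixes some atoms; the unmentioned ones are free. Counting distinct full assignments: branch {W=true, X=false, Y=true, Z=false} (none free) contributes 1 new; branch {W=true, Y=true, Z=false} (X) contributes 1 new. Total: 2.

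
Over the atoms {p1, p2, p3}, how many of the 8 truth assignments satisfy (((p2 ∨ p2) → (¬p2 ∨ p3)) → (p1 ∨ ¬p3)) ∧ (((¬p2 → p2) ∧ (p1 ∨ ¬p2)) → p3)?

Initial set: {((((p2 ∨ p2) → (¬p2 ∨ p3)) → (p1 ∨ ¬p3)) ∧ (((¬p2 → p2) ∧ (p1 ∨ ¬p2)) → p3))}.
((((p2 ∨ p2) → (¬p2 ∨ p3)) → (p1 ∨ ¬p3)) ∧ (((¬p2 → p2) ∧ (p1 ∨ ¬p2)) → p3)): α-rule — add (((p2 ∨ p2) → (¬p2 ∨ p3)) → (p1 ∨ ¬p3)), (((¬p2 → p2) ∧ (p1 ∨ ¬p2)) → p3).
(((p2 ∨ p2) → (¬p2 ∨ p3)) → (p1 ∨ ¬p3)): β-rule — branch into ¬((p2 ∨ p2) → (¬p2 ∨ p3))  //  (p1 ∨ ¬p3).
  branch 1 (add ¬((p2 ∨ p2) → (¬p2 ∨ p3))):
    ¬((p2 ∨ p2) → (¬p2 ∨ p3)): α-rule — add (p2 ∨ p2), ¬(¬p2 ∨ p3).
    ¬(¬p2 ∨ p3): α-rule — add ¬¬p2, ¬p3.
    (((¬p2 → p2) ∧ (p1 ∨ ¬p2)) → p3): β-rule — branch into ¬((¬p2 → p2) ∧ (p1 ∨ ¬p2))  //  p3.
      branch 1.1 (add ¬((¬p2 → p2) ∧ (p1 ∨ ¬p2))):
        (p2 ∨ p2): β-rule — branch into p2  //  p2.
          branch 1.1.1 (add p2):
            ¬((¬p2 → p2) ∧ (p1 ∨ ¬p2)): β-rule — branch into ¬(¬p2 → p2)  //  ¬(p1 ∨ ¬p2).
              branch 1.1.1.1 (add ¬(¬p2 → p2)):
                ¬(¬p2 → p2): α-rule — add ¬p2, ¬p2.
                × closes — contains both p2 and ¬p2.
              branch 1.1.1.2 (add ¬(p1 ∨ ¬p2)):
                ¬(p1 ∨ ¬p2): α-rule — add ¬p1, ¬¬p2.
                ○ open, literals {p1=0, p2=1, p3=0}.
          branch 1.1.2 (add p2):
            ¬((¬p2 → p2) ∧ (p1 ∨ ¬p2)): β-rule — branch into ¬(¬p2 → p2)  //  ¬(p1 ∨ ¬p2).
              branch 1.1.2.1 (add ¬(¬p2 → p2)):
                ¬(¬p2 → p2): α-rule — add ¬p2, ¬p2.
                × closes — contains both p2 and ¬p2.
              branch 1.1.2.2 (add ¬(p1 ∨ ¬p2)):
                ¬(p1 ∨ ¬p2): α-rule — add ¬p1, ¬¬p2.
                ○ open, literals {p1=0, p2=1, p3=0}.
      branch 1.2 (add p3):
        × closes — contains both p3 and ¬p3.
  branch 2 (add (p1 ∨ ¬p3)):
    (((¬p2 → p2) ∧ (p1 ∨ ¬p2)) → p3): β-rule — branch into ¬((¬p2 → p2) ∧ (p1 ∨ ¬p2))  //  p3.
      branch 2.1 (add ¬((¬p2 → p2) ∧ (p1 ∨ ¬p2))):
        (p1 ∨ ¬p3): β-rule — branch into p1  //  ¬p3.
          branch 2.1.1 (add p1):
            ¬((¬p2 → p2) ∧ (p1 ∨ ¬p2)): β-rule — branch into ¬(¬p2 → p2)  //  ¬(p1 ∨ ¬p2).
              branch 2.1.1.1 (add ¬(¬p2 → p2)):
                ¬(¬p2 → p2): α-rule — add ¬p2, ¬p2.
                ○ open, literals {p1=1, p2=0}.
              branch 2.1.1.2 (add ¬(p1 ∨ ¬p2)):
                ¬(p1 ∨ ¬p2): α-rule — add ¬p1, ¬¬p2.
                × closes — contains both p1 and ¬p1.
          branch 2.1.2 (add ¬p3):
            ¬((¬p2 → p2) ∧ (p1 ∨ ¬p2)): β-rule — branch into ¬(¬p2 → p2)  //  ¬(p1 ∨ ¬p2).
              branch 2.1.2.1 (add ¬(¬p2 → p2)):
                ¬(¬p2 → p2): α-rule — add ¬p2, ¬p2.
                ○ open, literals {p2=0, p3=0}.
              branch 2.1.2.2 (add ¬(p1 ∨ ¬p2)):
                ¬(p1 ∨ ¬p2): α-rule — add ¬p1, ¬¬p2.
                ○ open, literals {p1=0, p2=1, p3=0}.
      branch 2.2 (add p3):
        (p1 ∨ ¬p3): β-rule — branch into p1  //  ¬p3.
          branch 2.2.1 (add p1):
            ○ open, literals {p1=1, p3=1}.
          branch 2.2.2 (add ¬p3):
            × closes — contains both p3 and ¬p3.
5 branches closed, 6 open.
Each open branch fixes some atoms; the unmentioned ones are free. Counting distinct full assignments: branch {p1=0, p2=1, p3=0} (none free) contributes 1 new; branch {p1=0, p2=1, p3=0} (none free) contributes 0 new; branch {p1=1, p2=0} (p3) contributes 2 new; branch {p2=0, p3=0} (p1) contributes 1 new; branch {p1=0, p2=1, p3=0} (none free) contributes 0 new; branch {p1=1, p3=1} (p2) contributes 1 new. Total: 5.

5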